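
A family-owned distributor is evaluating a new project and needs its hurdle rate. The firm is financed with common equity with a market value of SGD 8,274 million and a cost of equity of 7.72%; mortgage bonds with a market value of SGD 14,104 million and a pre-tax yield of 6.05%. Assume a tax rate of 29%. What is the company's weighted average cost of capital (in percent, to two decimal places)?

Total capital V = 8274 + 14104 = 22378.
Equity: weight = 8274/22378 = 0.3697; cost = 7.72%.
Mortgage bonds: weight = 14104/22378 = 0.6303; after-tax cost = 6.05% × (1 − 29%) = 4.2955%.
WACC = 0.3697 × 7.7200% + 0.6303 × 4.2955% = 5.5617%.

5.56%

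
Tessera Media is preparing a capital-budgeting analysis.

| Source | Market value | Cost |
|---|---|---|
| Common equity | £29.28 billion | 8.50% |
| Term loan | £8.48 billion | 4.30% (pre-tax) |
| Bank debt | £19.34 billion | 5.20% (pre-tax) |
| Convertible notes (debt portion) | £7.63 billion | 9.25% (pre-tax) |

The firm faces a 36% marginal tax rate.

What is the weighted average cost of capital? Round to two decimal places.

Total capital V = 29.28 + 8.48 + 19.34 + 7.63 = 64.73.
Equity: weight = 29.28/64.73 = 0.4523; cost = 8.5%.
Term loan: weight = 8.48/64.73 = 0.1310; after-tax cost = 4.3% × (1 − 36%) = 2.7520%.
Bank debt: weight = 19.34/64.73 = 0.2988; after-tax cost = 5.2% × (1 − 36%) = 3.3280%.
Convertible notes (debt portion): weight = 7.63/64.73 = 0.1179; after-tax cost = 9.25% × (1 − 36%) = 5.9200%.
WACC = 0.4523 × 8.5000% + 0.1310 × 2.7520% + 0.2988 × 3.3280% + 0.1179 × 5.9200% = 5.8976%.

5.90%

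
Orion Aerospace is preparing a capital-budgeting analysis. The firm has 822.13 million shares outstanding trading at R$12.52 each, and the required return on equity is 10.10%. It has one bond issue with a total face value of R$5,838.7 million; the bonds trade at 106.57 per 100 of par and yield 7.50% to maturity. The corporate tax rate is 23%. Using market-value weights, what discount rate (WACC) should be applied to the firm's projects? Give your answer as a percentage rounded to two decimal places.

8.47%

Market value of equity E = 12.52 × 822.13m = 10293.0676m. Market value of debt D = 5838.7m × 106.57/100 = 6222.30259m.
Total capital V = 10293.0676 + 6222.30259 = 16515.37019.
Equity: weight = 10293.0676/16515.37019 = 0.6232; cost = 10.1%.
Bonds outstanding: weight = 6222.30259/16515.37019 = 0.3768; after-tax cost = 7.5% × (1 − 23%) = 5.7750%.
WACC = 0.6232 × 10.1000% + 0.3768 × 5.7750% = 8.4705%.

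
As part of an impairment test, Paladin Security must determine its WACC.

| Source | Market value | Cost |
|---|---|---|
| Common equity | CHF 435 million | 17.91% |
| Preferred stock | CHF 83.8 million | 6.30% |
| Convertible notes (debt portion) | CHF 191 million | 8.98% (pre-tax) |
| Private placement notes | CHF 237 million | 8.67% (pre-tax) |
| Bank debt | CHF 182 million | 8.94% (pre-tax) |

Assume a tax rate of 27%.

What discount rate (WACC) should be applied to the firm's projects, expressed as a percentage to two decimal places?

10.86%

Total capital V = 435 + 83.8 + 191 + 237 + 182 = 1128.8.
Equity: weight = 435/1128.8 = 0.3854; cost = 17.91%.
Preferred: weight = 83.8/1128.8 = 0.0742; cost = 6.3%.
Convertible notes (debt portion): weight = 191/1128.8 = 0.1692; after-tax cost = 8.98% × (1 − 27%) = 6.5554%.
Private placement notes: weight = 237/1128.8 = 0.2100; after-tax cost = 8.67% × (1 − 27%) = 6.3291%.
Bank debt: weight = 182/1128.8 = 0.1612; after-tax cost = 8.94% × (1 − 27%) = 6.5262%.
WACC = 0.3854 × 17.9100% + 0.0742 × 6.3000% + 0.1692 × 6.5554% + 0.2100 × 6.3291% + 0.1612 × 6.5262% = 10.8599%.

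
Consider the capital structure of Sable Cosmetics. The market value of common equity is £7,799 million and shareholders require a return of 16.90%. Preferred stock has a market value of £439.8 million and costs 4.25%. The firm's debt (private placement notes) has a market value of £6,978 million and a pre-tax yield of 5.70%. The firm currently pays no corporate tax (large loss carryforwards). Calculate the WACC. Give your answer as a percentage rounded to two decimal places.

11.40%

Total capital V = 7799 + 439.8 + 6978 = 15216.8.
Equity: weight = 7799/15216.8 = 0.5125; cost = 16.9%.
Preferred: weight = 439.8/15216.8 = 0.0289; cost = 4.25%.
Private placement notes: weight = 6978/15216.8 = 0.4586; after-tax cost = 5.7% × (1 − 0%) = 5.7000%.
WACC = 0.5125 × 16.9000% + 0.0289 × 4.2500% + 0.4586 × 5.7000% = 11.3984%.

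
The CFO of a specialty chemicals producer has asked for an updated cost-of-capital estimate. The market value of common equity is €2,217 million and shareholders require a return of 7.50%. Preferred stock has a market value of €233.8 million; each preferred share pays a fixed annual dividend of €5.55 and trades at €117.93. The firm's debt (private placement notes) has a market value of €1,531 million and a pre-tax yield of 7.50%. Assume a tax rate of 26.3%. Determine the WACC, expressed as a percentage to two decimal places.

Cost of preferred: Rp = 5.55 / 117.93 = 4.7062%.
Total capital V = 2217 + 233.8 + 1531 = 3981.8.
Equity: weight = 2217/3981.8 = 0.5568; cost = 7.5%.
Preferred: weight = 233.8/3981.8 = 0.0587; cost = 4.7062%.
Private placement notes: weight = 1531/3981.8 = 0.3845; after-tax cost = 7.5% × (1 − 26.3%) = 5.5275%.
WACC = 0.5568 × 7.5000% + 0.0587 × 4.7062% + 0.3845 × 5.5275% = 6.5775%.

6.58%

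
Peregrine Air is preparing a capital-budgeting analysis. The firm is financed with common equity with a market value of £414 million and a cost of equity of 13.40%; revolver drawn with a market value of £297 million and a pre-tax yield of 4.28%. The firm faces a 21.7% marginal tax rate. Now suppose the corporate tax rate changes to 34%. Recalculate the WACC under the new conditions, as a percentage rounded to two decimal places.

After the change:
Total capital V = 414 + 297 = 711.
Equity: weight = 414/711 = 0.5823; cost = 13.4%.
Revolver drawn: weight = 297/711 = 0.4177; after-tax cost = 4.28% × (1 − 34%) = 2.8248%.
WACC = 0.5823 × 13.4000% + 0.4177 × 2.8248% = 8.9825%.

8.98%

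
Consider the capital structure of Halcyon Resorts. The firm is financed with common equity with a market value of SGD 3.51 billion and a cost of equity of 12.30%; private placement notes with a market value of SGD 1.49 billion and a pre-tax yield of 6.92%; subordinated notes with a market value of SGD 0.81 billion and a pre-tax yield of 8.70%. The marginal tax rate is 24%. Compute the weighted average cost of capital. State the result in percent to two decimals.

9.70%

Total capital V = 3.51 + 1.49 + 0.81 = 5.81.
Equity: weight = 3.51/5.81 = 0.6041; cost = 12.3%.
Private placement notes: weight = 1.49/5.81 = 0.2565; after-tax cost = 6.92% × (1 − 24%) = 5.2592%.
Subordinated notes: weight = 0.81/5.81 = 0.1394; after-tax cost = 8.7% × (1 − 24%) = 6.6120%.
WACC = 0.6041 × 12.3000% + 0.2565 × 5.2592% + 0.1394 × 6.6120% = 9.7014%.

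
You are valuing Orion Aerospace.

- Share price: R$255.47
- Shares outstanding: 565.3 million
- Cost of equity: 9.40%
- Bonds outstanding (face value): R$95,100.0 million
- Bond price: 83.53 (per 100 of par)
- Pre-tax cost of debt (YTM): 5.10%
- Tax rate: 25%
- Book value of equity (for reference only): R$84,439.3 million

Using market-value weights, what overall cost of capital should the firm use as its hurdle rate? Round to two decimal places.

7.42%

Market value of equity E = 255.47 × 565.3m = 144417.191m. Market value of debt D = 95100m × 83.53/100 = 79437.03m.
Total capital V = 144417.191 + 79437.03 = 223854.221.
Equity: weight = 144417.191/223854.221 = 0.6451; cost = 9.4%.
Bonds outstanding: weight = 79437.03/223854.221 = 0.3549; after-tax cost = 5.1% × (1 − 25%) = 3.8250%.
WACC = 0.6451 × 9.4000% + 0.3549 × 3.8250% = 7.4217%.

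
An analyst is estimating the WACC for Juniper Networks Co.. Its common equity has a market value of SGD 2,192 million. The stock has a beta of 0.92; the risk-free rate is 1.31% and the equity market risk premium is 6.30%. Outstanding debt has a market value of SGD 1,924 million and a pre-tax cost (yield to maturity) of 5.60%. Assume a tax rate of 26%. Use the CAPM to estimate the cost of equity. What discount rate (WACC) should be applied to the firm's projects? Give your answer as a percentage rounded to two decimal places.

5.72%

Cost of equity via CAPM: Re = 1.31% + 0.92 × 6.3% = 7.1060%.
Total capital V = 2192 + 1924 = 4116.
Equity: weight = 2192/4116 = 0.5326; cost = 7.106%.
Debt: weight = 1924/4116 = 0.4674; after-tax cost = 5.6% × (1 − 26%) = 4.1440%.
WACC = 0.5326 × 7.1060% + 0.4674 × 4.1440% = 5.7214%.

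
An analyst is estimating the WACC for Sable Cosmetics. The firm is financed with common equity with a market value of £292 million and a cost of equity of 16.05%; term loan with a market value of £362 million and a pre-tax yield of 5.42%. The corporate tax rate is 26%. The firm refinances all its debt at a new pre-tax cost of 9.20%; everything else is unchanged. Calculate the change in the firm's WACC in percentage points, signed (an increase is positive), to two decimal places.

Current WACC:
Total capital V = 292 + 362 = 654.
Equity: weight = 292/654 = 0.4465; cost = 16.05%.
Term loan: weight = 362/654 = 0.5535; after-tax cost = 5.42% × (1 − 26%) = 4.0108%.
WACC = 0.4465 × 16.0500% + 0.5535 × 4.0108% = 9.3861%.
After the change:
Total capital V = 292 + 362 = 654.
Equity: weight = 292/654 = 0.4465; cost = 16.05%.
Term loan: weight = 362/654 = 0.5535; after-tax cost = 9.2% × (1 − 26%) = 6.8080%.
WACC = 0.4465 × 16.0500% + 0.5535 × 6.8080% = 10.9344%.
Change in WACC = 10.9344% − 9.3861% = 1.5483 pp.

+1.55 pp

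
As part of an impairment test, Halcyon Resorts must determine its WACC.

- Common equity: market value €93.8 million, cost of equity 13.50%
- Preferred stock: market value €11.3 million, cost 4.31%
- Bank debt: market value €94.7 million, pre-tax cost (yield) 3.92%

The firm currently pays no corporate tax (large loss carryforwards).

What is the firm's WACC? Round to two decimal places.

Total capital V = 93.8 + 11.3 + 94.7 = 199.8.
Equity: weight = 93.8/199.8 = 0.4695; cost = 13.5%.
Preferred: weight = 11.3/199.8 = 0.0566; cost = 4.31%.
Bank debt: weight = 94.7/199.8 = 0.4740; after-tax cost = 3.92% × (1 − 0%) = 3.9200%.
WACC = 0.4695 × 13.5000% + 0.0566 × 4.3100% + 0.4740 × 3.9200% = 8.4396%.

8.44%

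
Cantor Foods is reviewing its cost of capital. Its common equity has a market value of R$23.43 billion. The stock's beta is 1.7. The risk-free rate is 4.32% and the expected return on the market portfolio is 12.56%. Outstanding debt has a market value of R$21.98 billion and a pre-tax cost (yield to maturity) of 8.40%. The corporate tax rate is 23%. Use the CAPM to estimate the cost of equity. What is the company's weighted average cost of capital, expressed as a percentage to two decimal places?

Market risk premium = 12.56% − 4.32% = 8.24%.
Cost of equity via CAPM: Re = 4.32% + 1.7 × 8.24% = 18.3280%.
Total capital V = 23.43 + 21.98 = 45.41.
Equity: weight = 23.43/45.41 = 0.5160; cost = 18.328%.
Debt: weight = 21.98/45.41 = 0.4840; after-tax cost = 8.4% × (1 − 23%) = 6.4680%.
WACC = 0.5160 × 18.3280% + 0.4840 × 6.4680% = 12.5874%.

12.59%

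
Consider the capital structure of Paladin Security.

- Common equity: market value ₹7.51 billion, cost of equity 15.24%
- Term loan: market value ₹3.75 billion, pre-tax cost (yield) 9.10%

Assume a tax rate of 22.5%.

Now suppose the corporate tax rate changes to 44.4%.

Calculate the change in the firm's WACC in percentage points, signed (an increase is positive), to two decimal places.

-0.66 pp

Current WACC:
Total capital V = 7.51 + 3.75 = 11.26.
Equity: weight = 7.51/11.26 = 0.6670; cost = 15.24%.
Term loan: weight = 3.75/11.26 = 0.3330; after-tax cost = 9.1% × (1 − 22.5%) = 7.0525%.
WACC = 0.6670 × 15.2400% + 0.3330 × 7.0525% = 12.5133%.
After the change:
Total capital V = 7.51 + 3.75 = 11.26.
Equity: weight = 7.51/11.26 = 0.6670; cost = 15.24%.
Term loan: weight = 3.75/11.26 = 0.3330; after-tax cost = 9.1% × (1 − 44.4%) = 5.0596%.
WACC = 0.6670 × 15.2400% + 0.3330 × 5.0596% = 11.8495%.
Change in WACC = 11.8495% − 12.5133% = -0.6637 pp.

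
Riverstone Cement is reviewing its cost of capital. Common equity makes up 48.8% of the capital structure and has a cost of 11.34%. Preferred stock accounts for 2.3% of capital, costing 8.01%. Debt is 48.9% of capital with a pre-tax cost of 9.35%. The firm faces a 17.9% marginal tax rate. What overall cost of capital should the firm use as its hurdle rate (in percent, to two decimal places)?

After-tax cost of debt = 9.35% × (1 − 17.9%) = 7.6763%.
WACC = 0.488 × 11.3400% + 0.023 × 8.0100% + 0.489 × 7.6763% = 9.4719%.

9.47%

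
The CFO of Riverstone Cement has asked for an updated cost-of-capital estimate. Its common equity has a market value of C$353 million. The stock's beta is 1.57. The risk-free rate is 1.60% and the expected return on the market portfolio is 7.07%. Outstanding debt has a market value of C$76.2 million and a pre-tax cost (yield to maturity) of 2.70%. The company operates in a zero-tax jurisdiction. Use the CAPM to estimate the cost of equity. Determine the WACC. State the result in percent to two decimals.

8.86%

Market risk premium = 7.07% − 1.6% = 5.47%.
Cost of equity via CAPM: Re = 1.6% + 1.57 × 5.47% = 10.1879%.
Total capital V = 353 + 76.2 = 429.2.
Equity: weight = 353/429.2 = 0.8225; cost = 10.1879%.
Debt: weight = 76.2/429.2 = 0.1775; after-tax cost = 2.7% × (1 − 0%) = 2.7000%.
WACC = 0.8225 × 10.1879% + 0.1775 × 2.7000% = 8.8585%.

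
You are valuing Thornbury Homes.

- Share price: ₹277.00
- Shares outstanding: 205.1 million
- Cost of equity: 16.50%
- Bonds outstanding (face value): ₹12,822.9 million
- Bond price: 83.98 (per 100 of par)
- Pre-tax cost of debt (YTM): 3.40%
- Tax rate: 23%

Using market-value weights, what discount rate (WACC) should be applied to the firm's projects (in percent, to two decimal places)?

Market value of equity E = 277.0 × 205.1m = 56812.7m. Market value of debt D = 12822.9m × 83.98/100 = 10768.67142m.
Total capital V = 56812.7 + 10768.67142 = 67581.37142.
Equity: weight = 56812.7/67581.37142 = 0.8407; cost = 16.5%.
Bonds outstanding: weight = 10768.67142/67581.37142 = 0.1593; after-tax cost = 3.4% × (1 − 23%) = 2.6180%.
WACC = 0.8407 × 16.5000% + 0.1593 × 2.6180% = 14.2880%.

14.29%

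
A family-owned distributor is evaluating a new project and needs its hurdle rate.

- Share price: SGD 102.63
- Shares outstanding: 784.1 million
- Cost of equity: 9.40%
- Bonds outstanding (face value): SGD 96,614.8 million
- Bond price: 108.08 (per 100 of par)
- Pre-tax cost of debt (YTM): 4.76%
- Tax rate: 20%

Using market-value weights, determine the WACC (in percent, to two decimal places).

6.24%

Market value of equity E = 102.63 × 784.1m = 80472.183m. Market value of debt D = 96614.8m × 108.08/100 = 104421.27584m.
Total capital V = 80472.183 + 104421.27584 = 184893.45884.
Equity: weight = 80472.183/184893.45884 = 0.4352; cost = 9.4%.
Bonds outstanding: weight = 104421.27584/184893.45884 = 0.5648; after-tax cost = 4.76% × (1 − 20%) = 3.8080%.
WACC = 0.4352 × 9.4000% + 0.5648 × 3.8080% = 6.2418%.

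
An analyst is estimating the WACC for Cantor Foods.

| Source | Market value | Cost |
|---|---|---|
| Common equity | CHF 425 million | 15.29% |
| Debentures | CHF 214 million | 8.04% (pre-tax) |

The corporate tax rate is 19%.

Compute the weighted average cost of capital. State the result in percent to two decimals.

Total capital V = 425 + 214 = 639.
Equity: weight = 425/639 = 0.6651; cost = 15.29%.
Debentures: weight = 214/639 = 0.3349; after-tax cost = 8.04% × (1 − 19%) = 6.5124%.
WACC = 0.6651 × 15.2900% + 0.3349 × 6.5124% = 12.3504%.

12.35%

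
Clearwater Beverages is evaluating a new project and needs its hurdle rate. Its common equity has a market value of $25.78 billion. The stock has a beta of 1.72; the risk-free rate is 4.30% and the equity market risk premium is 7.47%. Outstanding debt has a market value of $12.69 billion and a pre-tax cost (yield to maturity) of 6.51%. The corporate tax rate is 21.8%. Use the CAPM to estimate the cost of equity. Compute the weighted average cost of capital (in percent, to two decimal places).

Cost of equity via CAPM: Re = 4.3% + 1.72 × 7.47% = 17.1484%.
Total capital V = 25.78 + 12.69 = 38.47.
Equity: weight = 25.78/38.47 = 0.6701; cost = 17.1484%.
Debt: weight = 12.69/38.47 = 0.3299; after-tax cost = 6.51% × (1 − 21.8%) = 5.0908%.
WACC = 0.6701 × 17.1484% + 0.3299 × 5.0908% = 13.1710%.

13.17%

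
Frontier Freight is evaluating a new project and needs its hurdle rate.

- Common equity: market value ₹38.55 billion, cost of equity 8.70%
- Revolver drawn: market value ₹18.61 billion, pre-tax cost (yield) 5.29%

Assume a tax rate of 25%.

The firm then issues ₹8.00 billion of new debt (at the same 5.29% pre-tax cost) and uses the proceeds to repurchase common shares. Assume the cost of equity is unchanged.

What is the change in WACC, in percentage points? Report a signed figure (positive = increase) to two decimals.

Current WACC:
Total capital V = 38.55 + 18.61 = 57.16.
Equity: weight = 38.55/57.16 = 0.6744; cost = 8.7%.
Revolver drawn: weight = 18.61/57.16 = 0.3256; after-tax cost = 5.29% × (1 − 25%) = 3.9675%.
WACC = 0.6744 × 8.7000% + 0.3256 × 3.9675% = 7.1592%.
After the change:
Total capital V = 30.55 + 26.61 = 57.16.
Equity: weight = 30.55/57.16 = 0.5345; cost = 8.7%.
Revolver drawn: weight = 26.61/57.16 = 0.4655; after-tax cost = 5.29% × (1 − 25%) = 3.9675%.
WACC = 0.5345 × 8.7000% + 0.4655 × 3.9675% = 6.4969%.
Change in WACC = 6.4969% − 7.1592% = -0.6624 pp.

-0.66 pp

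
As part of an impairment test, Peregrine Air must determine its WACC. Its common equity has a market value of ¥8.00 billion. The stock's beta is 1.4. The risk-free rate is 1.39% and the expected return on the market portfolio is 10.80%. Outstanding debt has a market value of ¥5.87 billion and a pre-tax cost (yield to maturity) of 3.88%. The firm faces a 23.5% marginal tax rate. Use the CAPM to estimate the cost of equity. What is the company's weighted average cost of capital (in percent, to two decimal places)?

9.66%

Market risk premium = 10.8% − 1.39% = 9.41%.
Cost of equity via CAPM: Re = 1.39% + 1.4 × 9.41% = 14.5640%.
Total capital V = 8 + 5.87 = 13.87.
Equity: weight = 8/13.87 = 0.5768; cost = 14.564%.
Debt: weight = 5.87/13.87 = 0.4232; after-tax cost = 3.88% × (1 − 23.5%) = 2.9682%.
WACC = 0.5768 × 14.5640% + 0.4232 × 2.9682% = 9.6565%.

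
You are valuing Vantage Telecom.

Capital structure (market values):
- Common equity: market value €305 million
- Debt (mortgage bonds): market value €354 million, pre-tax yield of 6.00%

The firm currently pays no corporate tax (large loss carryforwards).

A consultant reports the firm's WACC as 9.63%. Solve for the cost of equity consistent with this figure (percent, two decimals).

13.84%

Total capital V = 305 + 354 = 659.
Equity weight = 305/659 = 0.4628.
Mortgage bonds weight = 354/659 = 0.5372.
Debt contribution = 0.5372 × 6% × (1 − 0%) = 3.2231%.
Required equity contribution = 9.63% − 3.2231% = 6.4069%.
Re = 6.4069% / 0.4628 = 13.8432%.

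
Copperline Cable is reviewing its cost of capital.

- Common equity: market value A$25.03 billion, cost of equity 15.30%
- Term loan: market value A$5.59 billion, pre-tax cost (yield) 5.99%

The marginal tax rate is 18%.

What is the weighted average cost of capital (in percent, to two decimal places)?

13.40%

Total capital V = 25.03 + 5.59 = 30.62.
Equity: weight = 25.03/30.62 = 0.8174; cost = 15.3%.
Term loan: weight = 5.59/30.62 = 0.1826; after-tax cost = 5.99% × (1 − 18%) = 4.9118%.
WACC = 0.8174 × 15.3000% + 0.1826 × 4.9118% = 13.4035%.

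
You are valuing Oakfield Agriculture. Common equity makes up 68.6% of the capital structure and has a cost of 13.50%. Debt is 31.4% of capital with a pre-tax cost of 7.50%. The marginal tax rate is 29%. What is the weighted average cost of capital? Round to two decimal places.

After-tax cost of debt = 7.5% × (1 − 29%) = 5.3250%.
WACC = 0.686 × 13.5000% + 0.314 × 5.3250% = 10.9330%.

10.93%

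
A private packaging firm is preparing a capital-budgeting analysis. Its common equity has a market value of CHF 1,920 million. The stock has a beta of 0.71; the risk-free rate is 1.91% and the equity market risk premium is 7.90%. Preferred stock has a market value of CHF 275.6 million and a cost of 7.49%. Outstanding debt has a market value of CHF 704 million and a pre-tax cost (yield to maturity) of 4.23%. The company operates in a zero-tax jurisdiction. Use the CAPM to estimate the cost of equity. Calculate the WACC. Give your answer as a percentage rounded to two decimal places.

Cost of equity via CAPM: Re = 1.91% + 0.71 × 7.9% = 7.5190%.
Total capital V = 1920 + 275.6 + 704 = 2899.6.
Equity: weight = 1920/2899.6 = 0.6622; cost = 7.519%.
Preferred: weight = 275.6/2899.6 = 0.0950; cost = 7.49%.
Debt: weight = 704/2899.6 = 0.2428; after-tax cost = 4.23% × (1 − 0%) = 4.2300%.
WACC = 0.6622 × 7.5190% + 0.0950 × 7.4900% + 0.2428 × 4.2300% = 6.7177%.

6.72%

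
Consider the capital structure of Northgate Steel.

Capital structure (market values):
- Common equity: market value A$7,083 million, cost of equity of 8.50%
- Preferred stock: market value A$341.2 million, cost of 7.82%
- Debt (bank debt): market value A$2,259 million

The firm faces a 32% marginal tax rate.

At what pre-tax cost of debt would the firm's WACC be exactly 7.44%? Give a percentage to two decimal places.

Total capital V = 7083 + 341.2 + 2259 = 9683.2.
Equity weight = 7083/9683.2 = 0.7315.
Preferred weight = 341.2/9683.2 = 0.0352.
Bank debt weight = 2259/9683.2 = 0.2333.
Equity contribution = 0.7315 × 8.5% = 6.2175%.
Preferred contribution = 0.0352 × 7.82% = 0.2755%.
Remaining for debt = 7.44% − 6.4931% = 0.9469%.
Rd × (1 − 32%) × 0.2333 = 0.9469%  ⇒  Rd = 5.9691%.

5.97%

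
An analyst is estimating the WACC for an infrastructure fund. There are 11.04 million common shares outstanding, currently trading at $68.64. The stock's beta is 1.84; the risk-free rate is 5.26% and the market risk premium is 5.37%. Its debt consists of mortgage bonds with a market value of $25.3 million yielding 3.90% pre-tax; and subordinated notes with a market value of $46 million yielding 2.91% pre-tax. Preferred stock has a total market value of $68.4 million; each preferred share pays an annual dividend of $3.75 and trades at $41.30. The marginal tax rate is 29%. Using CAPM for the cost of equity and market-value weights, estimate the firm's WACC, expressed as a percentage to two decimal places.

Cost of equity via CAPM: Re = 5.26% + 1.84 × 5.37% = 15.1408%.
Cost of preferred: Rp = 3.75 / 41.3 = 9.0799%.
Market value of equity E = 68.64 × 11.04m = 757.7856m.
Total capital V = 757.7856 + 68.4 + 25.3 + 46 = 897.4856.
Equity: weight = 757.7856/897.4856 = 0.8443; cost = 15.1408%.
Preferred: weight = 68.4/897.4856 = 0.0762; cost = 9.0799%.
Mortgage bonds: weight = 25.3/897.4856 = 0.0282; after-tax cost = 3.9% × (1 − 29%) = 2.7690%.
Subordinated notes: weight = 46/897.4856 = 0.0513; after-tax cost = 2.91% × (1 − 29%) = 2.0661%.
WACC = 0.8443 × 15.1408% + 0.0762 × 9.0799% + 0.0282 × 2.7690% + 0.0513 × 2.0661% = 13.6600%.

13.66%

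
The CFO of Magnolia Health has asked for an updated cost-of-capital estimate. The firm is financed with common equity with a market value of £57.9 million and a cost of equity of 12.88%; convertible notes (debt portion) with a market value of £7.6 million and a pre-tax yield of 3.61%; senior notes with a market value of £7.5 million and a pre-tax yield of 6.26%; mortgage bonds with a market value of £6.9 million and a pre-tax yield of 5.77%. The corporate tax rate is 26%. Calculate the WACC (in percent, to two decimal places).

10.39%

Total capital V = 57.9 + 7.6 + 7.5 + 6.9 = 79.9.
Equity: weight = 57.9/79.9 = 0.7247; cost = 12.88%.
Convertible notes (debt portion): weight = 7.6/79.9 = 0.0951; after-tax cost = 3.61% × (1 − 26%) = 2.6714%.
Senior notes: weight = 7.5/79.9 = 0.0939; after-tax cost = 6.26% × (1 − 26%) = 4.6324%.
Mortgage bonds: weight = 6.9/79.9 = 0.0864; after-tax cost = 5.77% × (1 − 26%) = 4.2698%.
WACC = 0.7247 × 12.8800% + 0.0951 × 2.6714% + 0.0939 × 4.6324% + 0.0864 × 4.2698% = 10.3912%.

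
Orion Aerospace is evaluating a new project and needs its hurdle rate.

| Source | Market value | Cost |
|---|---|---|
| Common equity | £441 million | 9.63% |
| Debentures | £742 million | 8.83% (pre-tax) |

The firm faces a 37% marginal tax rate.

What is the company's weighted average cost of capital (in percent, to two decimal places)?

7.08%

Total capital V = 441 + 742 = 1183.
Equity: weight = 441/1183 = 0.3728; cost = 9.63%.
Debentures: weight = 742/1183 = 0.6272; after-tax cost = 8.83% × (1 − 37%) = 5.5629%.
WACC = 0.3728 × 9.6300% + 0.6272 × 5.5629% = 7.0790%.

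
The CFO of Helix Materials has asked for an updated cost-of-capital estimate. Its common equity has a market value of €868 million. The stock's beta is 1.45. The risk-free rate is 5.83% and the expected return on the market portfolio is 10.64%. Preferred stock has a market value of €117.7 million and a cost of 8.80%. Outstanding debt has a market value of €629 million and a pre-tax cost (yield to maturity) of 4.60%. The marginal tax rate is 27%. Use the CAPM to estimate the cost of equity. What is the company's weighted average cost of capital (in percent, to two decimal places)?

Market risk premium = 10.64% − 5.83% = 4.81%.
Cost of equity via CAPM: Re = 5.83% + 1.45 × 4.81% = 12.8045%.
Total capital V = 868 + 117.7 + 629 = 1614.7.
Equity: weight = 868/1614.7 = 0.5376; cost = 12.8045%.
Preferred: weight = 117.7/1614.7 = 0.0729; cost = 8.8%.
Debt: weight = 629/1614.7 = 0.3895; after-tax cost = 4.6% × (1 − 27%) = 3.3580%.
WACC = 0.5376 × 12.8045% + 0.0729 × 8.8000% + 0.3895 × 3.3580% = 8.8328%.

8.83%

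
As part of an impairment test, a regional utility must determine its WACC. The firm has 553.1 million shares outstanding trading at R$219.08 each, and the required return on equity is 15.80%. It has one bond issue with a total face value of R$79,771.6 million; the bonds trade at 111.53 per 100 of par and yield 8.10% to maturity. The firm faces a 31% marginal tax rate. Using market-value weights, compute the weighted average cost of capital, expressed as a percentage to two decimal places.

11.48%

Market value of equity E = 219.08 × 553.1m = 121173.148m. Market value of debt D = 79771.6m × 111.53/100 = 88969.26548m.
Total capital V = 121173.148 + 88969.26548 = 210142.41348.
Equity: weight = 121173.148/210142.41348 = 0.5766; cost = 15.8%.
Bonds outstanding: weight = 88969.26548/210142.41348 = 0.4234; after-tax cost = 8.1% × (1 − 31%) = 5.5890%.
WACC = 0.5766 × 15.8000% + 0.4234 × 5.5890% = 11.4769%.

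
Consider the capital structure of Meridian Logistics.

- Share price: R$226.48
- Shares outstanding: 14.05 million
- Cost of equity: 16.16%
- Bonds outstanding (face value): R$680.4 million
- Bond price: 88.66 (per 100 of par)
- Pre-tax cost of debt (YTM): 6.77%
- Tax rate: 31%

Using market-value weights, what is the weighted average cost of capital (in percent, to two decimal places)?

Market value of equity E = 226.48 × 14.05m = 3182.044m. Market value of debt D = 680.4m × 88.66/100 = 603.24264m.
Total capital V = 3182.044 + 603.24264 = 3785.28664.
Equity: weight = 3182.044/3785.28664 = 0.8406; cost = 16.16%.
Bonds outstanding: weight = 603.24264/3785.28664 = 0.1594; after-tax cost = 6.77% × (1 − 31%) = 4.6713%.
WACC = 0.8406 × 16.1600% + 0.1594 × 4.6713% = 14.3291%.

14.33%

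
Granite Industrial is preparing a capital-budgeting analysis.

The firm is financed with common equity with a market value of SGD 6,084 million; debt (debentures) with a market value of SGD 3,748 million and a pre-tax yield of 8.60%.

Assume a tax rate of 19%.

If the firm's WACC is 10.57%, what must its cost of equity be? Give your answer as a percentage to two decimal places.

Total capital V = 6084 + 3748 = 9832.
Equity weight = 6084/9832 = 0.6188.
Debentures weight = 3748/9832 = 0.3812.
Debt contribution = 0.3812 × 8.6% × (1 − 19%) = 2.6555%.
Required equity contribution = 10.57% − 2.6555% = 7.9145%.
Re = 7.9145% / 0.6188 = 12.7902%.

12.79%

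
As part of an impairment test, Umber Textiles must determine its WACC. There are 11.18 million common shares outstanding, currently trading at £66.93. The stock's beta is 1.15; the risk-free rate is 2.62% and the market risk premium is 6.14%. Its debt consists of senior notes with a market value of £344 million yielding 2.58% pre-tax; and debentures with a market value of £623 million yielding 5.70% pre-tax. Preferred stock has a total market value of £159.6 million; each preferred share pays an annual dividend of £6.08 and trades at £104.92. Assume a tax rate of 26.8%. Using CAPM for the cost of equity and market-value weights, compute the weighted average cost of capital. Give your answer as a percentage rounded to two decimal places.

Cost of equity via CAPM: Re = 2.62% + 1.15 × 6.14% = 9.6810%.
Cost of preferred: Rp = 6.08 / 104.92 = 5.7949%.
Market value of equity E = 66.93 × 11.18m = 748.2774m.
Total capital V = 748.2774 + 159.6 + 344 + 623 = 1874.8774.
Equity: weight = 748.2774/1874.8774 = 0.3991; cost = 9.681%.
Preferred: weight = 159.6/1874.8774 = 0.0851; cost = 5.7949%.
Senior notes: weight = 344/1874.8774 = 0.1835; after-tax cost = 2.58% × (1 − 26.8%) = 1.8886%.
Debentures: weight = 623/1874.8774 = 0.3323; after-tax cost = 5.7% × (1 − 26.8%) = 4.1724%.
WACC = 0.3991 × 9.6810% + 0.0851 × 5.7949% + 0.1835 × 1.8886% + 0.3323 × 4.1724% = 6.0900%.

6.09%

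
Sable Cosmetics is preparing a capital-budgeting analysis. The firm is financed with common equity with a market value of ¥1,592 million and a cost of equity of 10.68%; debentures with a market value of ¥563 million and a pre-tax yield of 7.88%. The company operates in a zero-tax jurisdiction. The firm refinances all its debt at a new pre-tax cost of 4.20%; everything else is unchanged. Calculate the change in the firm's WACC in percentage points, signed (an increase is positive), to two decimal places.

Current WACC:
Total capital V = 1592 + 563 = 2155.
Equity: weight = 1592/2155 = 0.7387; cost = 10.68%.
Debentures: weight = 563/2155 = 0.2613; after-tax cost = 7.88% × (1 − 0%) = 7.8800%.
WACC = 0.7387 × 10.6800% + 0.2613 × 7.8800% = 9.9485%.
After the change:
Total capital V = 1592 + 563 = 2155.
Equity: weight = 1592/2155 = 0.7387; cost = 10.68%.
Debentures: weight = 563/2155 = 0.2613; after-tax cost = 4.2% × (1 − 0%) = 4.2000%.
WACC = 0.7387 × 10.6800% + 0.2613 × 4.2000% = 8.9871%.
Change in WACC = 8.9871% − 9.9485% = -0.9614 pp.

-0.96 pp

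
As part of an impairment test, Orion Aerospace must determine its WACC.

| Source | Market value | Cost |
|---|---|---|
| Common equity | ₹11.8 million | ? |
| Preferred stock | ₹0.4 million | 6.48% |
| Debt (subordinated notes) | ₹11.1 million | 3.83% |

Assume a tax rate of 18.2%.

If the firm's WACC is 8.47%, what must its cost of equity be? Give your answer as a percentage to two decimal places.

Total capital V = 11.8 + 0.4 + 11.1 = 23.3.
Equity weight = 11.8/23.3 = 0.5064.
Preferred weight = 0.4/23.3 = 0.0172.
Subordinated notes weight = 11.1/23.3 = 0.4764.
Debt contribution = 0.4764 × 3.83% × (1 − 18.2%) = 1.4925%.
Preferred contribution = 0.0172 × 6.48% = 0.1112%.
Required equity contribution = 8.47% − 1.6038% = 6.8662%.
Re = 6.8662% / 0.5064 = 13.5579%.

13.56%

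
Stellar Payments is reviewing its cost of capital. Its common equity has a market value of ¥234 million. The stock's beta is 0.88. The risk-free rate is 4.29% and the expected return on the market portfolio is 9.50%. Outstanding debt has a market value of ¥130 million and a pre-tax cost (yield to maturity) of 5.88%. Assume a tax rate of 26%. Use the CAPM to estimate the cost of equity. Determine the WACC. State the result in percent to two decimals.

Market risk premium = 9.5% − 4.29% = 5.21%.
Cost of equity via CAPM: Re = 4.29% + 0.88 × 5.21% = 8.8748%.
Total capital V = 234 + 130 = 364.
Equity: weight = 234/364 = 0.6429; cost = 8.8748%.
Debt: weight = 130/364 = 0.3571; after-tax cost = 5.88% × (1 − 26%) = 4.3512%.
WACC = 0.6429 × 8.8748% + 0.3571 × 4.3512% = 7.2592%.

7.26%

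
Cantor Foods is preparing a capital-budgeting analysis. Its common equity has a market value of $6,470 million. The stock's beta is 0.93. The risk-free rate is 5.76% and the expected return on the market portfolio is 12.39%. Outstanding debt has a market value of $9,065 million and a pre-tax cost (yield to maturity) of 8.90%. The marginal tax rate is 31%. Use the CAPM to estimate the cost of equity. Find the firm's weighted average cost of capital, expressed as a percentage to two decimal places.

8.55%

Market risk premium = 12.39% − 5.76% = 6.63%.
Cost of equity via CAPM: Re = 5.76% + 0.93 × 6.63% = 11.9259%.
Total capital V = 6470 + 9065 = 15535.
Equity: weight = 6470/15535 = 0.4165; cost = 11.9259%.
Debt: weight = 9065/15535 = 0.5835; after-tax cost = 8.9% × (1 − 31%) = 6.1410%.
WACC = 0.4165 × 11.9259% + 0.5835 × 6.1410% = 8.5503%.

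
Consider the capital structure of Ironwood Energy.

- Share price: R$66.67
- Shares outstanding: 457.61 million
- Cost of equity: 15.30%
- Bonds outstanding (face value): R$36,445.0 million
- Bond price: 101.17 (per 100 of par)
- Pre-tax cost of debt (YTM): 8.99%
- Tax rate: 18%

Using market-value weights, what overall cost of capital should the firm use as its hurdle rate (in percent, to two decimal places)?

Market value of equity E = 66.67 × 457.61m = 30508.8587m. Market value of debt D = 36445m × 101.17/100 = 36871.4065m.
Total capital V = 30508.8587 + 36871.4065 = 67380.2652.
Equity: weight = 30508.8587/67380.2652 = 0.4528; cost = 15.3%.
Bonds outstanding: weight = 36871.4065/67380.2652 = 0.5472; after-tax cost = 8.99% × (1 − 18%) = 7.3718%.
WACC = 0.4528 × 15.3000% + 0.5472 × 7.3718% = 10.9616%.

10.96%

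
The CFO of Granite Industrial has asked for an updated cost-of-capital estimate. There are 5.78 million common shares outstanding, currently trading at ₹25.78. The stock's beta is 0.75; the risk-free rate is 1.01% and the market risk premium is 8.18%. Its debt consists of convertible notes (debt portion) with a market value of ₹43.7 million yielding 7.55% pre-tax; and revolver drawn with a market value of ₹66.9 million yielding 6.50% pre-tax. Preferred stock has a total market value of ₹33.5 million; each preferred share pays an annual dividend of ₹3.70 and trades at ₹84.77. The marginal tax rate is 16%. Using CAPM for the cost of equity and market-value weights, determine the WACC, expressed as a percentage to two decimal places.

6.32%

Cost of equity via CAPM: Re = 1.01% + 0.75 × 8.18% = 7.1450%.
Cost of preferred: Rp = 3.7 / 84.77 = 4.3648%.
Market value of equity E = 25.78 × 5.78m = 149.0084m.
Total capital V = 149.0084 + 33.5 + 43.7 + 66.9 = 293.1084.
Equity: weight = 149.0084/293.1084 = 0.5084; cost = 7.145%.
Preferred: weight = 33.5/293.1084 = 0.1143; cost = 4.3648%.
Convertible notes (debt portion): weight = 43.7/293.1084 = 0.1491; after-tax cost = 7.55% × (1 − 16%) = 6.3420%.
Revolver drawn: weight = 66.9/293.1084 = 0.2282; after-tax cost = 6.5% × (1 − 16%) = 5.4600%.
WACC = 0.5084 × 7.1450% + 0.1143 × 4.3648% + 0.1491 × 6.3420% + 0.2282 × 5.4600% = 6.3229%.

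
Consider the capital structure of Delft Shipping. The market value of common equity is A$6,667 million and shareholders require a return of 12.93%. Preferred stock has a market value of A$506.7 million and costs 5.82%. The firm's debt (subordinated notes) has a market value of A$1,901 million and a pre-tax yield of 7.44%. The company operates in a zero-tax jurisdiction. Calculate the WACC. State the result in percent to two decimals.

11.38%

Total capital V = 6667 + 506.7 + 1901 = 9074.7.
Equity: weight = 6667/9074.7 = 0.7347; cost = 12.93%.
Preferred: weight = 506.7/9074.7 = 0.0558; cost = 5.82%.
Subordinated notes: weight = 1901/9074.7 = 0.2095; after-tax cost = 7.44% × (1 − 0%) = 7.4400%.
WACC = 0.7347 × 12.9300% + 0.0558 × 5.8200% + 0.2095 × 7.4400% = 11.3829%.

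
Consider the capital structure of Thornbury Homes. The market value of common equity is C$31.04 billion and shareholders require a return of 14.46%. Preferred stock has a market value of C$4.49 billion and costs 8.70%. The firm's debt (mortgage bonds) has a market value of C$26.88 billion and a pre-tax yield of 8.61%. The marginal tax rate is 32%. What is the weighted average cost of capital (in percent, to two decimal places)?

Total capital V = 31.04 + 4.49 + 26.88 = 62.41.
Equity: weight = 31.04/62.41 = 0.4974; cost = 14.46%.
Preferred: weight = 4.49/62.41 = 0.0719; cost = 8.7%.
Mortgage bonds: weight = 26.88/62.41 = 0.4307; after-tax cost = 8.61% × (1 − 32%) = 5.8548%.
WACC = 0.4974 × 14.4600% + 0.0719 × 8.7000% + 0.4307 × 5.8548% = 10.3393%.

10.34%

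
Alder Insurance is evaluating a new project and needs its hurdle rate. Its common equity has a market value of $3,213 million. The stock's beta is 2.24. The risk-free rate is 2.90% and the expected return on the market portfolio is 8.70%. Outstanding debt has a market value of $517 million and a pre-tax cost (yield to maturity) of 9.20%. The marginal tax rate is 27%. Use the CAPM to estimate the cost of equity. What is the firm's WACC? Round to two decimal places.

Market risk premium = 8.7% − 2.9% = 5.8%.
Cost of equity via CAPM: Re = 2.9% + 2.24 × 5.8% = 15.8920%.
Total capital V = 3213 + 517 = 3730.
Equity: weight = 3213/3730 = 0.8614; cost = 15.892%.
Debt: weight = 517/3730 = 0.1386; after-tax cost = 9.2% × (1 − 27%) = 6.7160%.
WACC = 0.8614 × 15.8920% + 0.1386 × 6.7160% = 14.6202%.

14.62%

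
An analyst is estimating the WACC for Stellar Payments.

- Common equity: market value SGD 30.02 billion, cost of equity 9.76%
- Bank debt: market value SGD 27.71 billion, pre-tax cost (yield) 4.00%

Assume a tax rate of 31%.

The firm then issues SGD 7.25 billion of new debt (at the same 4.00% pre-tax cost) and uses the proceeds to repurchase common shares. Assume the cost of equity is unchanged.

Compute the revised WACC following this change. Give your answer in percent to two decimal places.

After the change:
Total capital V = 22.77 + 34.96 = 57.73.
Equity: weight = 22.77/57.73 = 0.3944; cost = 9.76%.
Bank debt: weight = 34.96/57.73 = 0.6056; after-tax cost = 4% × (1 − 31%) = 2.7600%.
WACC = 0.3944 × 9.7600% + 0.6056 × 2.7600% = 5.5210%.

5.52%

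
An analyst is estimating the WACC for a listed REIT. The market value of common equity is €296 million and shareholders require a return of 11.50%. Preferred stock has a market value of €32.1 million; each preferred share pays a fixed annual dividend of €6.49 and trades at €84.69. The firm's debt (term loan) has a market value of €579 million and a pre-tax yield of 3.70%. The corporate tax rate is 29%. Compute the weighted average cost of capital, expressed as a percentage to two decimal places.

Cost of preferred: Rp = 6.49 / 84.69 = 7.6632%.
Total capital V = 296 + 32.1 + 579 = 907.1.
Equity: weight = 296/907.1 = 0.3263; cost = 11.5%.
Preferred: weight = 32.1/907.1 = 0.0354; cost = 7.6632%.
Term loan: weight = 579/907.1 = 0.6383; after-tax cost = 3.7% × (1 − 29%) = 2.6270%.
WACC = 0.3263 × 11.5000% + 0.0354 × 7.6632% + 0.6383 × 2.6270% = 5.7006%.

5.70%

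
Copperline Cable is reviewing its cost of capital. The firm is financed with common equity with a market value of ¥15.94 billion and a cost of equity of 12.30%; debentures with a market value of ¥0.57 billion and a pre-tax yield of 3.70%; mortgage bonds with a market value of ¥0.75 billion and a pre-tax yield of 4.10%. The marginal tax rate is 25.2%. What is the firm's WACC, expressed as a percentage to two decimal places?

11.58%

Total capital V = 15.94 + 0.57 + 0.75 = 17.26.
Equity: weight = 15.94/17.26 = 0.9235; cost = 12.3%.
Debentures: weight = 0.57/17.26 = 0.0330; after-tax cost = 3.7% × (1 − 25.2%) = 2.7676%.
Mortgage bonds: weight = 0.75/17.26 = 0.0435; after-tax cost = 4.1% × (1 − 25.2%) = 3.0668%.
WACC = 0.9235 × 12.3000% + 0.0330 × 2.7676% + 0.0435 × 3.0668% = 11.5840%.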